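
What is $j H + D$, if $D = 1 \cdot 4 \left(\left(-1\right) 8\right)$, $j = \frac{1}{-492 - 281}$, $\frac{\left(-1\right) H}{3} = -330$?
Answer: $- \frac{25726}{773} \approx -33.281$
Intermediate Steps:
$H = 990$ ($H = \left(-3\right) \left(-330\right) = 990$)
$j = - \frac{1}{773}$ ($j = \frac{1}{-773} = - \frac{1}{773} \approx -0.0012937$)
$D = -32$ ($D = 4 \left(-8\right) = -32$)
$j H + D = \left(- \frac{1}{773}\right) 990 - 32 = - \frac{990}{773} - 32 = - \frac{25726}{773}$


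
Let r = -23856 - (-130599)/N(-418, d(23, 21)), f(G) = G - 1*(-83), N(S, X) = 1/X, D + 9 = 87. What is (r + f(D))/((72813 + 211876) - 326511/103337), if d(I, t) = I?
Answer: 153976366817/14709290341 ≈ 10.468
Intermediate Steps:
D = 78 (D = -9 + 87 = 78)
f(G) = 83 + G (f(G) = G + 83 = 83 + G)
r = 2979921 (r = -23856 - (-130599)/(1/23) = -23856 - (-130599)/1/23 = -23856 - (-130599)*23 = -23856 - 1*(-3003777) = -23856 + 3003777 = 2979921)
(r + f(D))/((72813 + 211876) - 326511/103337) = (2979921 + (83 + 78))/((72813 + 211876) - 326511/103337) = (2979921 + 161)/(284689 - 326511*1/103337) = 2980082/(284689 - 326511/103337) = 2980082/(29418580682/103337) = 2980082*(103337/29418580682) = 153976366817/14709290341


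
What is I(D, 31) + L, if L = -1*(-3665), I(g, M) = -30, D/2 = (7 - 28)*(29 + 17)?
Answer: 3635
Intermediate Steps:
D = -1932 (D = 2*((7 - 28)*(29 + 17)) = 2*(-21*46) = 2*(-966) = -1932)
L = 3665
I(D, 31) + L = -30 + 3665 = 3635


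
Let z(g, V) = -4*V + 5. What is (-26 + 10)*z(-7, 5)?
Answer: 240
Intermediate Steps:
z(g, V) = 5 - 4*V
(-26 + 10)*z(-7, 5) = (-26 + 10)*(5 - 4*5) = -16*(5 - 20) = -16*(-15) = 240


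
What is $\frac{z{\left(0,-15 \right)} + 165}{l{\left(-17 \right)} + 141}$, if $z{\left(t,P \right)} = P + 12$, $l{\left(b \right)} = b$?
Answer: $\frac{81}{62} \approx 1.3065$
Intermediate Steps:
$z{\left(t,P \right)} = 12 + P$
$\frac{z{\left(0,-15 \right)} + 165}{l{\left(-17 \right)} + 141} = \frac{\left(12 - 15\right) + 165}{-17 + 141} = \frac{-3 + 165}{124} = 162 \cdot \frac{1}{124} = \frac{81}{62}$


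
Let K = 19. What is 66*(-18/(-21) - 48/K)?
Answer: -14652/133 ≈ -110.17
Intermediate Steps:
66*(-18/(-21) - 48/K) = 66*(-18/(-21) - 48/19) = 66*(-18*(-1/21) - 48*1/19) = 66*(6/7 - 48/19) = 66*(-222/133) = -14652/133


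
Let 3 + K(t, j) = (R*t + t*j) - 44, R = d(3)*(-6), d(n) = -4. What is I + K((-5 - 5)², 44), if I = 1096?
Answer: 7849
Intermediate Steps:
R = 24 (R = -4*(-6) = 24)
K(t, j) = -47 + 24*t + j*t (K(t, j) = -3 + ((24*t + t*j) - 44) = -3 + ((24*t + j*t) - 44) = -3 + (-44 + 24*t + j*t) = -47 + 24*t + j*t)
I + K((-5 - 5)², 44) = 1096 + (-47 + 24*(-5 - 5)² + 44*(-5 - 5)²) = 1096 + (-47 + 24*(-10)² + 44*(-10)²) = 1096 + (-47 + 24*100 + 44*100) = 1096 + (-47 + 2400 + 4400) = 1096 + 6753 = 7849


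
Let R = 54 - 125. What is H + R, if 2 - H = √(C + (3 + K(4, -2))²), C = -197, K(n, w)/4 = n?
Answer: -69 - 2*√41 ≈ -81.806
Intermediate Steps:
K(n, w) = 4*n
R = -71
H = 2 - 2*√41 (H = 2 - √(-197 + (3 + 4*4)²) = 2 - √(-197 + (3 + 16)²) = 2 - √(-197 + 19²) = 2 - √(-197 + 361) = 2 - √164 = 2 - 2*√41 ≈ -10.806)
H + R = (2 - 2*√41) - 71 = -69 - 2*√41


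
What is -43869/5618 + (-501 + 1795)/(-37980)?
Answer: -209176789/26671455 ≈ -7.8427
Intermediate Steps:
-43869/5618 + (-501 + 1795)/(-37980) = -43869*1/5618 + 1294*(-1/37980) = -43869/5618 - 647/18990 = -209176789/26671455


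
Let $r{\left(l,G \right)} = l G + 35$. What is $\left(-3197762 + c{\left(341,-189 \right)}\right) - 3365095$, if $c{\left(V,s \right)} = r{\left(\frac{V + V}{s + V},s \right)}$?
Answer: $- \frac{498838921}{76} \approx -6.5637 \cdot 10^{6}$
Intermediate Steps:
$r{\left(l,G \right)} = 35 + G l$ ($r{\left(l,G \right)} = G l + 35 = 35 + G l$)
$c{\left(V,s \right)} = 35 + \frac{2 V s}{V + s}$ ($c{\left(V,s \right)} = 35 + s \frac{V + V}{s + V} = 35 + s \frac{2 V}{V + s} = 35 + \frac{2 V s}{V + s}$)
$\left(-3197762 + c{\left(341,-189 \right)}\right) - 3365095 = \left(-3197762 + \frac{35 \cdot 341 + 35 \left(-189\right) + 2 \cdot 341 \left(-189\right)}{341 - 189}\right) - 3365095 = \left(-3197762 + \frac{11935 - 6615 - 128898}{152}\right) - 3365095 = \left(-3197762 + \frac{1}{152} \left(-123578\right)\right) - 3365095 = \left(-3197762 - \frac{61789}{76}\right) - 3365095 = - \frac{243091701}{76} - 3365095 = - \frac{498838921}{76}$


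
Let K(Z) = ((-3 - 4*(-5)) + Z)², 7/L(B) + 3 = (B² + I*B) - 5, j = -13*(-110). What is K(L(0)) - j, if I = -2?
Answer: -74879/64 ≈ -1170.0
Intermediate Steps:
j = 1430
L(B) = 7/(-8 + B² - 2*B) (L(B) = 7/(-3 + ((B² - 2*B) - 5)) = 7/(-3 + (-5 + B² - 2*B)) = 7/(-8 + B² - 2*B))
K(Z) = (17 + Z)² (K(Z) = ((-3 + 20) + Z)² = (17 + Z)²)
K(L(0)) - j = (17 + 7/(-8 + 0² - 2*0))² - 1*1430 = (17 + 7/(-8 + 0 + 0))² - 1430 = (17 + 7/(-8))² - 1430 = (17 + 7*(-⅛))² - 1430 = (17 - 7/8)² - 1430 = (129/8)² - 1430 = 16641/64 - 1430 = -74879/64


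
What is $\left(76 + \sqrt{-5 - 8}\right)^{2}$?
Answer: $\left(76 + i \sqrt{13}\right)^{2} \approx 5763.0 + 548.04 i$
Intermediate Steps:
$\left(76 + \sqrt{-5 - 8}\right)^{2} = \left(76 + \sqrt{-13}\right)^{2} = \left(76 + i \sqrt{13}\right)^{2}$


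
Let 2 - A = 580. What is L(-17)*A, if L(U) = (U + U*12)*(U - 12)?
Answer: -3704402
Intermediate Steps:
A = -578 (A = 2 - 1*580 = 2 - 580 = -578)
L(U) = 13*U*(-12 + U) (L(U) = (U + 12*U)*(-12 + U) = (13*U)*(-12 + U) = 13*U*(-12 + U))
L(-17)*A = (13*(-17)*(-12 - 17))*(-578) = (13*(-17)*(-29))*(-578) = 6409*(-578) = -3704402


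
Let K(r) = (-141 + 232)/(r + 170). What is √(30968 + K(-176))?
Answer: √1114302/6 ≈ 175.93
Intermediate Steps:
K(r) = 91/(170 + r)
√(30968 + K(-176)) = √(30968 + 91/(170 - 176)) = √(30968 + 91/(-6)) = √(30968 + 91*(-⅙)) = √(30968 - 91/6) = √(185717/6) = √1114302/6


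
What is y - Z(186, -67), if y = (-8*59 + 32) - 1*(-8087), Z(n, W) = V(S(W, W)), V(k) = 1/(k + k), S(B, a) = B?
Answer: 1024699/134 ≈ 7647.0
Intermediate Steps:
V(k) = 1/(2*k)
Z(n, W) = 1/(2*W)
y = 7647 (y = (-472 + 32) + 8087 = -440 + 8087 = 7647)
y - Z(186, -67) = 7647 - 1/(2*(-67)) = 7647 - (-1)/(2*67) = 7647 - 1*(-1/134) = 7647 + 1/134 = 1024699/134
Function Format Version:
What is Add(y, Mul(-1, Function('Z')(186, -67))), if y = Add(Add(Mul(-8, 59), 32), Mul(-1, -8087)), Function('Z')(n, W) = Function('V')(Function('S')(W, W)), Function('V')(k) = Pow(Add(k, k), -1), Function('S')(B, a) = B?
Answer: Rational(1024699, 134) ≈ 7647.0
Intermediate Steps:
Function('V')(k) = Mul(Rational(1, 2), Pow(k, -1)) (Function('V')(k) = Pow(Mul(2, k), -1) = Mul(Rational(1, 2), Pow(k, -1)))
Function('Z')(n, W) = Mul(Rational(1, 2), Pow(W, -1))
y = 7647 (y = Add(Add(-472, 32), 8087) = Add(-440, 8087) = 7647)
Add(y, Mul(-1, Function('Z')(186, -67))) = Add(7647, Mul(-1, Mul(Rational(1, 2), Pow(-67, -1)))) = Add(7647, Mul(-1, Mul(Rational(1, 2), Rational(-1, 67)))) = Add(7647, Mul(-1, Rational(-1, 134))) = Add(7647, Rational(1, 134)) = Rational(1024699, 134)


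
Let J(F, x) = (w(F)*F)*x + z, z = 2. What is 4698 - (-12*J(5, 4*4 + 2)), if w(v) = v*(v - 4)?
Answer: 10122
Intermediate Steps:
w(v) = v*(-4 + v)
J(F, x) = 2 + x*F²*(-4 + F) (J(F, x) = ((F*(-4 + F))*F)*x + 2 = (F²*(-4 + F))*x + 2 = x*F²*(-4 + F) + 2 = 2 + x*F²*(-4 + F))
4698 - (-12*J(5, 4*4 + 2)) = 4698 - (-12*(2 + (4*4 + 2)*5²*(-4 + 5))) = 4698 - (-12*(2 + (16 + 2)*25*1)) = 4698 - (-12*(2 + 18*25*1)) = 4698 - (-12*(2 + 450)) = 4698 - (-12*452) = 4698 - (-5424) = 4698 - 1*(-5424) = 4698 + 5424 = 10122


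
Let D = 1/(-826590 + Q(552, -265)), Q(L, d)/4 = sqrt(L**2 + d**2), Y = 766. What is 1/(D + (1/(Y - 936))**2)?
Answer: 4763851277755100/159075834309 + 835210000*sqrt(374929)/159075834309 ≈ 29950.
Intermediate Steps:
Q(L, d) = 4*sqrt(L**2 + d**2)
D = 1/(-826590 + 4*sqrt(374929)) (D = 1/(-826590 + 4*sqrt(552**2 + (-265)**2)) = 1/(-826590 + 4*sqrt(304704 + 70225)) = 1/(-826590 + 4*sqrt(374929)) ≈ -1.2134e-6)
1/(D + (1/(Y - 936))**2) = 1/((-413295/341622514618 - sqrt(374929)/170811257309) + (1/(766 - 936))**2) = 1/((-413295/341622514618 - sqrt(374929)/170811257309) + (1/(-170))**2) = 1/((-413295/341622514618 - sqrt(374929)/170811257309) + (-1/170)**2) = 1/((-413295/341622514618 - sqrt(374929)/170811257309) + 1/28900) = 1/(164839144559/4936445336230100 - sqrt(374929)/170811257309)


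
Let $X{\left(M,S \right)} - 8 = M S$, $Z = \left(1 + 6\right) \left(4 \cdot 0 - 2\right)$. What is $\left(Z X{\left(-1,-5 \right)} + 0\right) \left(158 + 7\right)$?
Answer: $-30030$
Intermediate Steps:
$Z = -14$ ($Z = 7 \left(0 - 2\right) = 7 \left(-2\right) = -14$)
$X{\left(M,S \right)} = 8 + M S$
$\left(Z X{\left(-1,-5 \right)} + 0\right) \left(158 + 7\right) = \left(- 14 \left(8 - -5\right) + 0\right) \left(158 + 7\right) = \left(- 14 \left(8 + 5\right) + 0\right) 165 = \left(\left(-14\right) 13 + 0\right) 165 = \left(-182 + 0\right) 165 = \left(-182\right) 165 = -30030$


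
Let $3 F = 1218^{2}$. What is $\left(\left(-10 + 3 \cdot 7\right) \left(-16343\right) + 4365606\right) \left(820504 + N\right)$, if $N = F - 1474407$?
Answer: $-667200851035$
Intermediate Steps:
$F = 494508$ ($F = \frac{1218^{2}}{3} = \frac{1}{3} \cdot 1483524 = 494508$)
$N = -979899$ ($N = 494508 - 1474407 = -979899$)
$\left(\left(-10 + 3 \cdot 7\right) \left(-16343\right) + 4365606\right) \left(820504 + N\right) = \left(\left(-10 + 3 \cdot 7\right) \left(-16343\right) + 4365606\right) \left(820504 - 979899\right) = \left(\left(-10 + 21\right) \left(-16343\right) + 4365606\right) \left(-159395\right) = \left(11 \left(-16343\right) + 4365606\right) \left(-159395\right) = \left(-179773 + 4365606\right) \left(-159395\right) = 4185833 \left(-159395\right) = -667200851035$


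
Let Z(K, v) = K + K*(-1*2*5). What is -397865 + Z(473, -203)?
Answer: -402122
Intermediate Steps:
Z(K, v) = -9*K (Z(K, v) = K + K*(-2*5) = K + K*(-10) = K - 10*K = -9*K)
-397865 + Z(473, -203) = -397865 - 9*473 = -397865 - 4257 = -402122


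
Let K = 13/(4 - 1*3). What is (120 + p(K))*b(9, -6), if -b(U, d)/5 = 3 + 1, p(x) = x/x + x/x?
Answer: -2440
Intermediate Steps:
K = 13 (K = 13/(4 - 3) = 13/1 = 13*1 = 13)
p(x) = 2 (p(x) = 1 + 1 = 2)
b(U, d) = -20 (b(U, d) = -5*(3 + 1) = -5*4 = -20)
(120 + p(K))*b(9, -6) = (120 + 2)*(-20) = 122*(-20) = -2440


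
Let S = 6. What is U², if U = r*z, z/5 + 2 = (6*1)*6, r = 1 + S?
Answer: 1416100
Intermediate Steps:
r = 7 (r = 1 + 6 = 7)
z = 170 (z = -10 + 5*((6*1)*6) = -10 + 5*(6*6) = -10 + 5*36 = -10 + 180 = 170)
U = 1190 (U = 7*170 = 1190)
U² = 1190² = 1416100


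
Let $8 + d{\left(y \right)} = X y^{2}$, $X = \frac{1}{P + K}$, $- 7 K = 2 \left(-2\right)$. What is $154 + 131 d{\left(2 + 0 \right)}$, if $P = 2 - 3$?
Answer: $- \frac{6350}{3} \approx -2116.7$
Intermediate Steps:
$P = -1$ ($P = 2 - 3 = -1$)
$K = \frac{4}{7}$ ($K = - \frac{2 \left(-2\right)}{7} = \left(- \frac{1}{7}\right) \left(-4\right) = \frac{4}{7} \approx 0.57143$)
$X = - \frac{7}{3}$ ($X = \frac{1}{-1 + \frac{4}{7}} = \frac{1}{- \frac{3}{7}} = - \frac{7}{3} \approx -2.3333$)
$d{\left(y \right)} = -8 - \frac{7 y^{2}}{3}$
$154 + 131 d{\left(2 + 0 \right)} = 154 + 131 \left(-8 - \frac{7 \left(2 + 0\right)^{2}}{3}\right) = 154 + 131 \left(-8 - \frac{7 \cdot 2^{2}}{3}\right) = 154 + 131 \left(-8 - \frac{28}{3}\right) = 154 + 131 \left(- \frac{52}{3}\right) = 154 - \frac{6812}{3} = - \frac{6350}{3}$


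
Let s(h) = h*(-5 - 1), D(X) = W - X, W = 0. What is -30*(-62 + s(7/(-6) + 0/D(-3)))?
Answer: 1650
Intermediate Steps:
D(X) = -X (D(X) = 0 - X = -X)
s(h) = -6*h (s(h) = h*(-6) = -6*h)
-30*(-62 + s(7/(-6) + 0/D(-3))) = -30*(-62 - 6*(7/(-6) + 0/((-1*(-3))))) = -30*(-62 - 6*(7*(-1/6) + 0/3)) = -30*(-62 - 6*(-7/6 + 0*(1/3))) = -30*(-62 - 6*(-7/6 + 0)) = -30*(-62 - 6*(-7/6)) = -30*(-62 + 7) = -30*(-55) = 1650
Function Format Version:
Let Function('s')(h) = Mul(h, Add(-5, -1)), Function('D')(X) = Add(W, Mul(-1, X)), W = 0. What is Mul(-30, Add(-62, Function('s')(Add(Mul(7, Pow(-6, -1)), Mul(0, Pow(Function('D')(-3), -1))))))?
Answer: 1650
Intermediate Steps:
Function('D')(X) = Mul(-1, X) (Function('D')(X) = Add(0, Mul(-1, X)) = Mul(-1, X))
Function('s')(h) = Mul(-6, h) (Function('s')(h) = Mul(h, -6) = Mul(-6, h))
Mul(-30, Add(-62, Function('s')(Add(Mul(7, Pow(-6, -1)), Mul(0, Pow(Function('D')(-3), -1)))))) = Mul(-30, Add(-62, Mul(-6, Add(Mul(7, Pow(-6, -1)), Mul(0, Pow(Mul(-1, -3), -1)))))) = Mul(-30, Add(-62, Mul(-6, Add(Mul(7, Rational(-1, 6)), Mul(0, Pow(3, -1)))))) = Mul(-30, Add(-62, Mul(-6, Add(Rational(-7, 6), Mul(0, Rational(1, 3)))))) = Mul(-30, Add(-62, Mul(-6, Add(Rational(-7, 6), 0)))) = Mul(-30, Add(-62, Mul(-6, Rational(-7, 6)))) = Mul(-30, Add(-62, 7)) = Mul(-30, -55) = 1650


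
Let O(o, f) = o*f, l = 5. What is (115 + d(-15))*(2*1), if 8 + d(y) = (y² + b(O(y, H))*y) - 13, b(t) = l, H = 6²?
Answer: 488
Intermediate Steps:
H = 36
O(o, f) = f*o
b(t) = 5
d(y) = -21 + y² + 5*y (d(y) = -8 + ((y² + 5*y) - 13) = -8 + (-13 + y² + 5*y) = -21 + y² + 5*y)
(115 + d(-15))*(2*1) = (115 + (-21 + (-15)² + 5*(-15)))*(2*1) = (115 + (-21 + 225 - 75))*2 = (115 + 129)*2 = 244*2 = 488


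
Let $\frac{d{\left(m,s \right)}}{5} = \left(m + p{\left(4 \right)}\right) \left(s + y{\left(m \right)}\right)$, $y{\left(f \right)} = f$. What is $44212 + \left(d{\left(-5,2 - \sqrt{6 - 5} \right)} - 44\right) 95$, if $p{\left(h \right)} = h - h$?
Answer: $49532$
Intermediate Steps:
$p{\left(h \right)} = 0$
$d{\left(m,s \right)} = 5 m \left(m + s\right)$ ($d{\left(m,s \right)} = 5 \left(m + 0\right) \left(s + m\right) = 5 m \left(m + s\right)$)
$44212 + \left(d{\left(-5,2 - \sqrt{6 - 5} \right)} - 44\right) 95 = 44212 + \left(5 \left(-5\right) \left(-5 + \left(2 - \sqrt{6 - 5}\right)\right) - 44\right) 95 = 44212 + \left(5 \left(-5\right) \left(-5 + \left(2 - \sqrt{1}\right)\right) - 44\right) 95 = 44212 + \left(5 \left(-5\right) \left(-5 + \left(2 - 1\right)\right) - 44\right) 95 = 44212 + \left(5 \left(-5\right) \left(-5 + 1\right) - 44\right) 95 = 44212 + \left(5 \left(-5\right) \left(-4\right) - 44\right) 95 = 44212 + \left(100 - 44\right) 95 = 44212 + 56 \cdot 95 = 44212 + 5320 = 49532$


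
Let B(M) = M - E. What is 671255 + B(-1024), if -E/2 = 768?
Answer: 671767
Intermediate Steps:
E = -1536 (E = -2*768 = -1536)
B(M) = 1536 + M (B(M) = M - 1*(-1536) = M + 1536 = 1536 + M)
671255 + B(-1024) = 671255 + (1536 - 1024) = 671255 + 512 = 671767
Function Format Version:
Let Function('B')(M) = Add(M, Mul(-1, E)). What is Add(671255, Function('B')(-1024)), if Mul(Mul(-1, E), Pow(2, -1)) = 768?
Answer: 671767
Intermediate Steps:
E = -1536 (E = Mul(-2, 768) = -1536)
Function('B')(M) = Add(1536, M) (Function('B')(M) = Add(M, Mul(-1, -1536)) = Add(M, 1536) = Add(1536, M))
Add(671255, Function('B')(-1024)) = Add(671255, Add(1536, -1024)) = Add(671255, 512) = 671767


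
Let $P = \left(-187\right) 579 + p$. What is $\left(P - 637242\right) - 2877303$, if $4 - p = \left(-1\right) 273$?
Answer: $-3622541$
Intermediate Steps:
$p = 277$ ($p = 4 - \left(-1\right) 273 = 4 - -273 = 4 + 273 = 277$)
$P = -107996$ ($P = \left(-187\right) 579 + 277 = -108273 + 277 = -107996$)
$\left(P - 637242\right) - 2877303 = \left(-107996 - 637242\right) - 2877303 = -745238 - 2877303 = -3622541$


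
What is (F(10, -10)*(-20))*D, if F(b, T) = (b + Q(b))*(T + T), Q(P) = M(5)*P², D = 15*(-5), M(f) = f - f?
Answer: -300000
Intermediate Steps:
M(f) = 0
D = -75
Q(P) = 0 (Q(P) = 0*P² = 0)
F(b, T) = 2*T*b (F(b, T) = (b + 0)*(T + T) = b*(2*T) = 2*T*b)
(F(10, -10)*(-20))*D = ((2*(-10)*10)*(-20))*(-75) = -200*(-20)*(-75) = 4000*(-75) = -300000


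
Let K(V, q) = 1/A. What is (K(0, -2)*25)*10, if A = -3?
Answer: -250/3 ≈ -83.333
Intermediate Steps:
K(V, q) = -⅓ (K(V, q) = 1/(-3) = -⅓)
(K(0, -2)*25)*10 = -⅓*25*10 = -25/3*10 = -250/3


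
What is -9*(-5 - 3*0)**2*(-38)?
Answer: 8550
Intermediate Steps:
-9*(-5 - 3*0)**2*(-38) = -9*(-5 + 0)**2*(-38) = -9*(-5)**2*(-38) = -9*25*(-38) = -225*(-38) = 8550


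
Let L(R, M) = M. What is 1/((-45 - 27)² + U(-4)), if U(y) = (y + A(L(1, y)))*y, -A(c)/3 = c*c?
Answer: 1/5392 ≈ 0.00018546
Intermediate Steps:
A(c) = -3*c² (A(c) = -3*c*c = -3*c²)
U(y) = y*(y - 3*y²) (U(y) = (y - 3*y²)*y = y*(y - 3*y²))
1/((-45 - 27)² + U(-4)) = 1/((-45 - 27)² + (-4)²*(1 - 3*(-4))) = 1/((-72)² + 16*(1 + 12)) = 1/(5184 + 16*13) = 1/(5184 + 208) = 1/5392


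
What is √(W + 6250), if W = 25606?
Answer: 4*√1991 ≈ 178.48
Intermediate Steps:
√(W + 6250) = √(25606 + 6250) = √31856 = 4*√1991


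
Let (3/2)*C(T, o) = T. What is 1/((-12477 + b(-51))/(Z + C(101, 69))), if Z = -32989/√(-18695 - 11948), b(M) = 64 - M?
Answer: -101/18543 - 32989*I*√30643/378808766 ≈ -0.0054468 - 0.015245*I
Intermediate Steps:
C(T, o) = 2*T/3
Z = 32989*I*√30643/30643 (Z = -32989*(-I*√30643/30643) = -(-32989)*I*√30643/30643 = 32989*I*√30643/30643 ≈ 188.45*I)
1/((-12477 + b(-51))/(Z + C(101, 69))) = 1/((-12477 + (64 - 1*(-51)))/(32989*I*√30643/30643 + (⅔)*101)) = 1/((-12477 + (64 + 51))/(32989*I*√30643/30643 + 202/3)) = 1/((-12477 + 115)/(202/3 + 32989*I*√30643/30643)) = 1/(-12362/(202/3 + 32989*I*√30643/30643)) = -101/18543 - 32989*I*√30643/378808766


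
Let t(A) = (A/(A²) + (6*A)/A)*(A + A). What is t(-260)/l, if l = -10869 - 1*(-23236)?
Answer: -3118/12367 ≈ -0.25212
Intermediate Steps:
l = 12367 (l = -10869 + 23236 = 12367)
t(A) = 2*A*(6 + 1/A) (t(A) = (A/A² + 6)*(2*A) = (1/A + 6)*(2*A) = (6 + 1/A)*(2*A) = 2*A*(6 + 1/A))
t(-260)/l = (2 + 12*(-260))/12367 = (2 - 3120)*(1/12367) = -3118*1/12367 = -3118/12367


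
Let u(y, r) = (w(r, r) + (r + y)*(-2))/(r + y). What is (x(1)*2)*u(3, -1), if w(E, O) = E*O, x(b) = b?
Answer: -3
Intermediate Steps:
u(y, r) = (r² - 2*r - 2*y)/(r + y) (u(y, r) = (r*r + (r + y)*(-2))/(r + y) = (r² + (-2*r - 2*y))/(r + y) = (r² - 2*r - 2*y)/(r + y))
(x(1)*2)*u(3, -1) = (1*2)*(((-1)² - 2*(-1) - 2*3)/(-1 + 3)) = 2*((1 + 2 - 6)/2) = 2*((½)*(-3)) = 2*(-3/2) = -3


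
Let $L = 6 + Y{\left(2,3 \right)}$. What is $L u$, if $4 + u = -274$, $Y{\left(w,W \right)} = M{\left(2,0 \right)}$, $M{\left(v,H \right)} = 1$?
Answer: $-1946$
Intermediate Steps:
$Y{\left(w,W \right)} = 1$
$u = -278$ ($u = -4 - 274 = -278$)
$L = 7$ ($L = 6 + 1 = 7$)
$L u = 7 \left(-278\right) = -1946$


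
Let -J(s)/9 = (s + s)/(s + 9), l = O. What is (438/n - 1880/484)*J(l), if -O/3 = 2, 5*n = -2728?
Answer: -632925/3751 ≈ -168.74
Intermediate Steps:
n = -2728/5 (n = (⅕)*(-2728) = -2728/5 ≈ -545.60)
O = -6 (O = -3*2 = -6)
l = -6
J(s) = -18*s/(9 + s) (J(s) = -9*(s + s)/(s + 9) = -9*2*s/(9 + s) = -18*s/(9 + s))
(438/n - 1880/484)*J(l) = (438/(-2728/5) - 1880/484)*(-18*(-6)/(9 - 6)) = (438*(-5/2728) - 1880*1/484)*(-18*(-6)/3) = (-1095/1364 - 470/121)*(-18*(-6)*⅓) = -70325/15004*36 = -632925/3751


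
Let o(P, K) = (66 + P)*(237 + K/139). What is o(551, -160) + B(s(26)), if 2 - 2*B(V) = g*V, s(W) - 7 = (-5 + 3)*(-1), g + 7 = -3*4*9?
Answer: 40598365/278 ≈ 1.4604e+5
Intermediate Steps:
o(P, K) = (66 + P)*(237 + K/139) (o(P, K) = (66 + P)*(237 + K*(1/139)) = (66 + P)*(237 + K/139))
g = -115 (g = -7 - 3*4*9 = -7 - 12*9 = -7 - 108 = -115)
s(W) = 9 (s(W) = 7 + (-5 + 3)*(-1) = 7 - 2*(-1) = 7 + 2 = 9)
B(V) = 1 + 115*V/2 (B(V) = 1 - (-115)*V/2 = 1 + 115*V/2)
o(551, -160) + B(s(26)) = (15642 + 237*551 + (66/139)*(-160) + (1/139)*(-160)*551) + (1 + (115/2)*9) = (15642 + 130587 - 10560/139 - 88160/139) + (1 + 1035/2) = 20227111/139 + 1037/2 = 40598365/278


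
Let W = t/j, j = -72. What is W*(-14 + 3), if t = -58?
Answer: -319/36 ≈ -8.8611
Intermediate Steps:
W = 29/36 (W = -58/(-72) = -58*(-1/72) = 29/36 ≈ 0.80556)
W*(-14 + 3) = 29*(-14 + 3)/36 = (29/36)*(-11) = -319/36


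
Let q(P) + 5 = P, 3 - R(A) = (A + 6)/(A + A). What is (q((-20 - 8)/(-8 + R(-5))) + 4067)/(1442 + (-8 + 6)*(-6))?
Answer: 14237/5089 ≈ 2.7976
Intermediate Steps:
R(A) = 3 - (6 + A)/(2*A) (R(A) = 3 - (A + 6)/(A + A) = 3 - (6 + A)/(2*A))
q(P) = -5 + P
(q((-20 - 8)/(-8 + R(-5))) + 4067)/(1442 + (-8 + 6)*(-6)) = ((-5 + (-20 - 8)/(-8 + (5/2 - 3/(-5)))) + 4067)/(1442 + (-8 + 6)*(-6)) = ((-5 - 28/(-8 + (5/2 - 3*(-⅕)))) + 4067)/(1442 - 2*(-6)) = ((-5 - 28/(-8 + (5/2 + ⅗))) + 4067)/(1442 + 12) = ((-5 - 28/(-8 + 31/10)) + 4067)/1454 = ((-5 - 28/(-49/10)) + 4067)*(1/1454) = ((-5 - 28*(-10/49)) + 4067)*(1/1454) = ((-5 + 40/7) + 4067)*(1/1454) = (5/7 + 4067)*(1/1454) = (28474/7)*(1/1454) = 14237/5089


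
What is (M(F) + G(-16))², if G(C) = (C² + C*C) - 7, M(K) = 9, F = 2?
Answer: 264196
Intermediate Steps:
G(C) = -7 + 2*C² (G(C) = (C² + C²) - 7 = 2*C² - 7 = -7 + 2*C²)
(M(F) + G(-16))² = (9 + (-7 + 2*(-16)²))² = (9 + (-7 + 2*256))² = (9 + (-7 + 512))² = (9 + 505)² = 514² = 264196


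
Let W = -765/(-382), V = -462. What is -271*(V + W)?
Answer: 47619849/382 ≈ 1.2466e+5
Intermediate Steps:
W = 765/382 (W = -765*(-1/382) = 765/382 ≈ 2.0026)
-271*(V + W) = -271*(-462 + 765/382) = -271*(-175719/382) = 47619849/382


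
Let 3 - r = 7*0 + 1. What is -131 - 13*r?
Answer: -157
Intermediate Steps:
r = 2 (r = 3 - (7*0 + 1) = 3 - (0 + 1) = 3 - 1*1 = 3 - 1 = 2)
-131 - 13*r = -131 - 13*2 = -131 - 26 = -157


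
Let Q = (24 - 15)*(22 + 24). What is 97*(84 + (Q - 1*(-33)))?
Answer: 51507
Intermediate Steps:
Q = 414 (Q = 9*46 = 414)
97*(84 + (Q - 1*(-33))) = 97*(84 + (414 - 1*(-33))) = 97*(84 + (414 + 33)) = 97*(84 + 447) = 97*531 = 51507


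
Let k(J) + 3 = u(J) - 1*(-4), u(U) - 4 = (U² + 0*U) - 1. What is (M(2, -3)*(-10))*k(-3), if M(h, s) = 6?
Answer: -780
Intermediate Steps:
u(U) = 3 + U² (u(U) = 4 + ((U² + 0*U) - 1) = 4 + ((U² + 0) - 1) = 4 + (U² - 1) = 4 + (-1 + U²) = 3 + U²)
k(J) = 4 + J² (k(J) = -3 + ((3 + J²) - 1*(-4)) = -3 + ((3 + J²) + 4) = -3 + (7 + J²) = 4 + J²)
(M(2, -3)*(-10))*k(-3) = (6*(-10))*(4 + (-3)²) = -60*(4 + 9) = -60*13 = -780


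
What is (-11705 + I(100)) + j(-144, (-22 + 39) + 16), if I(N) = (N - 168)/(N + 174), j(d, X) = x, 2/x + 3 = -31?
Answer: -27261660/2329 ≈ -11705.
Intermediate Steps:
x = -1/17 (x = 2/(-3 - 31) = 2/(-34) = 2*(-1/34) = -1/17 ≈ -0.058824)
j(d, X) = -1/17
I(N) = (-168 + N)/(174 + N)
(-11705 + I(100)) + j(-144, (-22 + 39) + 16) = (-11705 + (-168 + 100)/(174 + 100)) - 1/17 = (-11705 - 68/274) - 1/17 = (-11705 + (1/274)*(-68)) - 1/17 = (-11705 - 34/137) - 1/17 = -1603619/137 - 1/17 = -27261660/2329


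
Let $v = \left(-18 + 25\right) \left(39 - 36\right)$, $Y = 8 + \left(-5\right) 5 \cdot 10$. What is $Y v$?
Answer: $-5082$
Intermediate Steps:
$Y = -242$ ($Y = 8 - 250 = -242$)
$v = 21$ ($v = 7 \cdot 3 = 21$)
$Y v = \left(-242\right) 21 = -5082$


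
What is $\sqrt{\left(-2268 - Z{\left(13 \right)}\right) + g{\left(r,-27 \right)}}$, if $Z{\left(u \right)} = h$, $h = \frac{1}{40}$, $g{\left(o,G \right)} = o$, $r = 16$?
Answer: $\frac{3 i \sqrt{100090}}{20} \approx 47.456 i$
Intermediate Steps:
$h = \frac{1}{40} \approx 0.025$
$Z{\left(u \right)} = \frac{1}{40}$
$\sqrt{\left(-2268 - Z{\left(13 \right)}\right) + g{\left(r,-27 \right)}} = \sqrt{\left(-2268 - \frac{1}{40}\right) + 16} = \sqrt{- \frac{90721}{40} + 16} = \sqrt{- \frac{90081}{40}} = \frac{3 i \sqrt{100090}}{20}$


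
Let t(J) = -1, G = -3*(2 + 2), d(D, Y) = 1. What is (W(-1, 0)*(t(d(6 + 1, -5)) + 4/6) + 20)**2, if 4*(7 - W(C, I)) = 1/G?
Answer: 6466849/20736 ≈ 311.87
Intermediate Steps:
G = -12 (G = -3*4 = -12)
W(C, I) = 337/48 (W(C, I) = 7 - 1/4/(-12) = 7 - 1/4*(-1/12) = 7 + 1/48 = 337/48)
(W(-1, 0)*(t(d(6 + 1, -5)) + 4/6) + 20)**2 = (337*(-1 + 4/6)/48 + 20)**2 = (337*(-1 + 4*(1/6))/48 + 20)**2 = (337*(-1 + 2/3)/48 + 20)**2 = ((337/48)*(-1/3) + 20)**2 = (-337/144 + 20)**2 = (2543/144)**2 = 6466849/20736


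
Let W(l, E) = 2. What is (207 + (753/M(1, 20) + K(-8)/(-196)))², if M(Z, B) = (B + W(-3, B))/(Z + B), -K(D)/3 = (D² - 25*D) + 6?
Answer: 251220485961/290521 ≈ 8.6472e+5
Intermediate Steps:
K(D) = -18 - 3*D² + 75*D (K(D) = -3*((D² - 25*D) + 6) = -3*(6 + D² - 25*D) = -18 - 3*D² + 75*D)
M(Z, B) = (2 + B)/(B + Z) (M(Z, B) = (B + 2)/(Z + B) = (2 + B)/(B + Z))
(207 + (753/M(1, 20) + K(-8)/(-196)))² = (207 + (753/(((2 + 20)/(20 + 1))) + (-18 - 3*(-8)² + 75*(-8))/(-196)))² = (207 + (753/((22/21)) + (-18 - 3*64 - 600)*(-1/196)))² = (207 + (753/(((1/21)*22)) + (-18 - 192 - 600)*(-1/196)))² = (207 + (753/(22/21) - 810*(-1/196)))² = (207 + (753*(21/22) + 405/98))² = (207 + (15813/22 + 405/98))² = (207 + 389646/539)² = (501219/539)² = 251220485961/290521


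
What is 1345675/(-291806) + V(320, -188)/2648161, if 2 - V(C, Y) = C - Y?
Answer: -3563711707511/772749268766 ≈ -4.6117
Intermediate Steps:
V(C, Y) = 2 + Y - C (V(C, Y) = 2 - (C - Y) = 2 + (Y - C) = 2 + Y - C)
1345675/(-291806) + V(320, -188)/2648161 = 1345675/(-291806) + (2 - 188 - 1*320)/2648161 = 1345675*(-1/291806) + (2 - 188 - 320)*(1/2648161) = -1345675/291806 - 506*1/2648161 = -1345675/291806 - 506/2648161 = -3563711707511/772749268766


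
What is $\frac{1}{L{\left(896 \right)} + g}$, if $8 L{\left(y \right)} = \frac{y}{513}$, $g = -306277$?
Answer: $- \frac{513}{157119989} \approx -3.265 \cdot 10^{-6}$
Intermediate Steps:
$L{\left(y \right)} = \frac{y}{4104}$ ($L{\left(y \right)} = \frac{y \frac{1}{513}}{8} = \frac{\frac{1}{513} y}{8} = \frac{y}{4104}$)
$\frac{1}{L{\left(896 \right)} + g} = \frac{1}{\frac{1}{4104} \cdot 896 - 306277} = \frac{1}{\frac{112}{513} - 306277} = \frac{1}{- \frac{157119989}{513}} = - \frac{513}{157119989}$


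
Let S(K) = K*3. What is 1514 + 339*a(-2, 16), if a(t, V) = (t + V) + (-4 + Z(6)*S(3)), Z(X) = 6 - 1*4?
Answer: 11006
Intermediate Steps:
Z(X) = 2 (Z(X) = 6 - 4 = 2)
S(K) = 3*K
a(t, V) = 14 + V + t (a(t, V) = (t + V) + (-4 + 2*(3*3)) = (V + t) + (-4 + 2*9) = (V + t) + (-4 + 18) = (V + t) + 14 = 14 + V + t)
1514 + 339*a(-2, 16) = 1514 + 339*(14 + 16 - 2) = 1514 + 339*28 = 1514 + 9492 = 11006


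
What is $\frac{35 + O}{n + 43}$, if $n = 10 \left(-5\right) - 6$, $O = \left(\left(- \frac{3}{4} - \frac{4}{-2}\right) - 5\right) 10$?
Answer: $\frac{5}{26} \approx 0.19231$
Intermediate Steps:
$O = - \frac{75}{2}$ ($O = \left(\left(\left(-3\right) \frac{1}{4} - -2\right) - 5\right) 10 = \left(\left(- \frac{3}{4} + 2\right) - 5\right) 10 = \left(\frac{5}{4} - 5\right) 10 = \left(- \frac{15}{4}\right) 10 = - \frac{75}{2} \approx -37.5$)
$n = -56$ ($n = -50 - 6 = -56$)
$\frac{35 + O}{n + 43} = \frac{35 - \frac{75}{2}}{-56 + 43} = - \frac{5}{2 \left(-13\right)} = \left(- \frac{5}{2}\right) \left(- \frac{1}{13}\right) = \frac{5}{26}$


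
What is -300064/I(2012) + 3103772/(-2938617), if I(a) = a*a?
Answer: -840393073166/743496548553 ≈ -1.1303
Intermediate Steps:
I(a) = a²
-300064/I(2012) + 3103772/(-2938617) = -300064/(2012²) + 3103772/(-2938617) = -300064/4048144 + 3103772*(-1/2938617) = -300064*1/4048144 - 3103772/2938617 = -18754/253009 - 3103772/2938617 = -840393073166/743496548553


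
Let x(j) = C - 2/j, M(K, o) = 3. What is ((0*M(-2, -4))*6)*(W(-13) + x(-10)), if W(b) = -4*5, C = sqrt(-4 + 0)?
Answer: 0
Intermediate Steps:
C = 2*I (C = sqrt(-4) = 2*I ≈ 2.0*I)
x(j) = -2/j + 2*I (x(j) = 2*I - 2/j = -2/j + 2*I)
W(b) = -20
((0*M(-2, -4))*6)*(W(-13) + x(-10)) = ((0*3)*6)*(-20 + (-2/(-10) + 2*I)) = (0*6)*(-20 + (-2*(-1/10) + 2*I)) = 0*(-20 + (1/5 + 2*I)) = 0*(-99/5 + 2*I) = 0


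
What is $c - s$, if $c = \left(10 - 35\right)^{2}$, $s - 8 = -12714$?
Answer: $13331$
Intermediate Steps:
$s = -12706$ ($s = 8 - 12714 = -12706$)
$c = 625$ ($c = \left(-25\right)^{2} = 625$)
$c - s = 625 - -12706 = 625 + 12706 = 13331$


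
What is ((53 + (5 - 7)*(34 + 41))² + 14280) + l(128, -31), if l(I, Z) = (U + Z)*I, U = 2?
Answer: 19977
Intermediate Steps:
l(I, Z) = I*(2 + Z) (l(I, Z) = (2 + Z)*I = I*(2 + Z))
((53 + (5 - 7)*(34 + 41))² + 14280) + l(128, -31) = ((53 + (5 - 7)*(34 + 41))² + 14280) + 128*(2 - 31) = ((53 - 2*75)² + 14280) + 128*(-29) = ((53 - 150)² + 14280) - 3712 = ((-97)² + 14280) - 3712 = (9409 + 14280) - 3712 = 23689 - 3712 = 19977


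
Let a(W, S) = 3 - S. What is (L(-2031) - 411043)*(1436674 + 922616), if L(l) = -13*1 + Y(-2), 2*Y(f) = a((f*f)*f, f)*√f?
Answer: -969800310240 + 5898225*I*√2 ≈ -9.698e+11 + 8.3414e+6*I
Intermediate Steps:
Y(f) = √f*(3 - f)/2 (Y(f) = ((3 - f)*√f)/2 = (√f*(3 - f))/2 = √f*(3 - f)/2)
L(l) = -13 + 5*I*√2/2 (L(l) = -13*1 + √(-2)*(3 - 1*(-2))/2 = -13 + (I*√2)*(3 + 2)/2 = -13 + (½)*(I*√2)*5 = -13 + 5*I*√2/2)
(L(-2031) - 411043)*(1436674 + 922616) = ((-13 + 5*I*√2/2) - 411043)*(1436674 + 922616) = (-411056 + 5*I*√2/2)*2359290 = -969800310240 + 5898225*I*√2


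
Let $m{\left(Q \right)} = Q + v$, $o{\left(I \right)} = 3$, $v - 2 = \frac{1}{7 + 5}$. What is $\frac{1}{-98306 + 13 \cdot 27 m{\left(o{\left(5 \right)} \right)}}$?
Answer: $- \frac{4}{386087} \approx -1.036 \cdot 10^{-5}$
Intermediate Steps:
$v = \frac{25}{12}$ ($v = 2 + \frac{1}{7 + 5} = 2 + \frac{1}{12} = \frac{25}{12} \approx 2.0833$)
$m{\left(Q \right)} = \frac{25}{12} + Q$ ($m{\left(Q \right)} = Q + \frac{25}{12} = \frac{25}{12} + Q$)
$\frac{1}{-98306 + 13 \cdot 27 m{\left(o{\left(5 \right)} \right)}} = \frac{1}{-98306 + 13 \cdot 27 \left(\frac{25}{12} + 3\right)} = \frac{1}{-98306 + 351 \cdot \frac{61}{12}} = \frac{1}{-98306 + \frac{7137}{4}} = \frac{1}{- \frac{386087}{4}} = - \frac{4}{386087}$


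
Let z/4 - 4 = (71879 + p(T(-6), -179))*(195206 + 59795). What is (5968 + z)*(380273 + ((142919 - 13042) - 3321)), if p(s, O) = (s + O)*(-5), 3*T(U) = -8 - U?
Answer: 37623526913037040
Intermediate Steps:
T(U) = -8/3 - U/3 (T(U) = (-8 - U)/3 = -8/3 - U/3)
p(s, O) = -5*O - 5*s (p(s, O) = (O + s)*(-5) = -5*O - 5*s)
z = 222699513376/3 (z = 16 + 4*((71879 + (-5*(-179) - 5*(-8/3 - 1/3*(-6))))*(195206 + 59795)) = 16 + 4*((71879 + (895 - 5*(-8/3 + 2)))*255001) = 16 + 4*((71879 + (895 - 5*(-2/3)))*255001) = 16 + 4*((71879 + (895 + 10/3))*255001) = 16 + 4*((71879 + 2695/3)*255001) = 16 + 4*((218332/3)*255001) = 16 + 4*(55674878332/3) = 16 + 222699513328/3 = 222699513376/3 ≈ 7.4233e+10)
(5968 + z)*(380273 + ((142919 - 13042) - 3321)) = (5968 + 222699513376/3)*(380273 + ((142919 - 13042) - 3321)) = 222699531280*(380273 + (129877 - 3321))/3 = 222699531280*(380273 + 126556)/3 = (222699531280/3)*506829 = 37623526913037040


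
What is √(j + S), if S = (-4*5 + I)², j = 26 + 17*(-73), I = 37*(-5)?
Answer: √40810 ≈ 202.01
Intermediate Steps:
I = -185
j = -1215 (j = 26 - 1241 = -1215)
S = 42025 (S = (-4*5 - 185)² = (-20 - 185)² = (-205)² = 42025)
√(j + S) = √(-1215 + 42025) = √40810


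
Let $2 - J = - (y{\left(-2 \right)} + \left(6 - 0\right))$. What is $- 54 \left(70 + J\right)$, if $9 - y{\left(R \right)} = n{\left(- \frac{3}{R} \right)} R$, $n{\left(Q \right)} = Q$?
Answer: $-4860$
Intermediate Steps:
$y{\left(R \right)} = 12$ ($y{\left(R \right)} = 9 - - \frac{3}{R} R = 9 - -3 = 9 + 3 = 12$)
$J = 20$ ($J = 2 - - (12 + \left(6 - 0\right)) = 2 - - (12 + \left(6 + 0\right)) = 2 - - (12 + 6) = 2 - \left(-1\right) 18 = 2 - -18 = 2 + 18 = 20$)
$- 54 \left(70 + J\right) = - 54 \left(70 + 20\right) = \left(-54\right) 90 = -4860$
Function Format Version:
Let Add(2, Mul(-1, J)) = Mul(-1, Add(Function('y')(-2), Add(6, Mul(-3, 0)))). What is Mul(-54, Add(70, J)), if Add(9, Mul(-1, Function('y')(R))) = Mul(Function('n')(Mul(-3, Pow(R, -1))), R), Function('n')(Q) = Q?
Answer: -4860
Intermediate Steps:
Function('y')(R) = 12 (Function('y')(R) = Add(9, Mul(-1, Mul(Mul(-3, Pow(R, -1)), R))) = Add(9, Mul(-1, -3)) = Add(9, 3) = 12)
J = 20 (J = Add(2, Mul(-1, Mul(-1, Add(12, Add(6, Mul(-3, 0)))))) = Add(2, Mul(-1, Mul(-1, Add(12, Add(6, 0))))) = Add(2, Mul(-1, Mul(-1, Add(12, 6)))) = Add(2, Mul(-1, Mul(-1, 18))) = Add(2, Mul(-1, -18)) = Add(2, 18) = 20)
Mul(-54, Add(70, J)) = Mul(-54, Add(70, 20)) = Mul(-54, 90) = -4860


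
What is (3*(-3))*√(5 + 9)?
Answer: -9*√14 ≈ -33.675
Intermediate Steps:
(3*(-3))*√(5 + 9) = -9*√14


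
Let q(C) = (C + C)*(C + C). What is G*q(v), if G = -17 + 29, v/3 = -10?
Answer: 43200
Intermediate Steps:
v = -30 (v = 3*(-10) = -30)
G = 12
q(C) = 4*C² (q(C) = (2*C)*(2*C) = 4*C²)
G*q(v) = 12*(4*(-30)²) = 12*(4*900) = 12*3600 = 43200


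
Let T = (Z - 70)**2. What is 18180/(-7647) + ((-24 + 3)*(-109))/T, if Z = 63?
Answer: 791103/17843 ≈ 44.337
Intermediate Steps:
T = 49 (T = (63 - 70)**2 = (-7)**2 = 49)
18180/(-7647) + ((-24 + 3)*(-109))/T = 18180/(-7647) + ((-24 + 3)*(-109))/49 = 18180*(-1/7647) - 21*(-109)*(1/49) = -6060/2549 + 2289*(1/49) = -6060/2549 + 327/7 = 791103/17843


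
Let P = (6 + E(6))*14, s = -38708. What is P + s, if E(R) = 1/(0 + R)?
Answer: -115865/3 ≈ -38622.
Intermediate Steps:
E(R) = 1/R
P = 259/3 (P = (6 + 1/6)*14 = (6 + ⅙)*14 = (37/6)*14 = 259/3 ≈ 86.333)
P + s = 259/3 - 38708 = -115865/3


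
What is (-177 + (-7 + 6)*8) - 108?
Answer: -293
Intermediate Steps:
(-177 + (-7 + 6)*8) - 108 = (-177 - 1*8) - 108 = (-177 - 8) - 108 = -185 - 108 = -293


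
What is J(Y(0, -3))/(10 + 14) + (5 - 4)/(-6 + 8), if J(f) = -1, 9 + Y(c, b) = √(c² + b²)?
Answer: 11/24 ≈ 0.45833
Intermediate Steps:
Y(c, b) = -9 + √(b² + c²) (Y(c, b) = -9 + √(c² + b²) = -9 + √(b² + c²))
J(Y(0, -3))/(10 + 14) + (5 - 4)/(-6 + 8) = -1/(10 + 14) + (5 - 4)/(-6 + 8) = -1/24 + 1/2 = -1*1/24 + 1*(½) = -1/24 + ½ = 11/24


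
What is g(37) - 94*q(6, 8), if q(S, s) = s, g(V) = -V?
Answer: -789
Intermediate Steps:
g(37) - 94*q(6, 8) = -1*37 - 94*8 = -37 - 1*752 = -37 - 752 = -789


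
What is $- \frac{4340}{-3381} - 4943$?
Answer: $- \frac{2386849}{483} \approx -4941.7$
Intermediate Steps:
$- \frac{4340}{-3381} - 4943 = \left(-4340\right) \left(- \frac{1}{3381}\right) - 4943 = \frac{620}{483} - 4943 = - \frac{2386849}{483}$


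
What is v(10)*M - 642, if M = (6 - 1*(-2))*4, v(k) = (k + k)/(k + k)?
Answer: -610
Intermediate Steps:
v(k) = 1 (v(k) = (2*k)/((2*k)) = (2*k)*(1/(2*k)) = 1)
M = 32 (M = (6 + 2)*4 = 8*4 = 32)
v(10)*M - 642 = 1*32 - 642 = 32 - 642 = -610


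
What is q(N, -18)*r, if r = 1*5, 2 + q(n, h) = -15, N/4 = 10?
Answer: -85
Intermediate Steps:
N = 40 (N = 4*10 = 40)
q(n, h) = -17 (q(n, h) = -2 - 15 = -17)
r = 5
q(N, -18)*r = -17*5 = -85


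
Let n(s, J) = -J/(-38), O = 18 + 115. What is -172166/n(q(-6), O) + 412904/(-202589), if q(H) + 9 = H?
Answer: -69760765876/1418123 ≈ -49192.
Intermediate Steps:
q(H) = -9 + H
O = 133
n(s, J) = J/38 (n(s, J) = -J*(-1/38) = J/38)
-172166/n(q(-6), O) + 412904/(-202589) = -172166/((1/38)*133) + 412904/(-202589) = -172166/7/2 + 412904*(-1/202589) = -172166*2/7 - 412904/202589 = -344332/7 - 412904/202589 = -69760765876/1418123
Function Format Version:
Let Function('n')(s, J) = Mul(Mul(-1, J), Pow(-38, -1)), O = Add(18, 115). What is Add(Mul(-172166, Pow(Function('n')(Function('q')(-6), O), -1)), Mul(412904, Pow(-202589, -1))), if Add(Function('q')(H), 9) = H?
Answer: Rational(-69760765876, 1418123) ≈ -49192.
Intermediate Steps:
Function('q')(H) = Add(-9, H)
O = 133
Function('n')(s, J) = Mul(Rational(1, 38), J) (Function('n')(s, J) = Mul(Mul(-1, J), Rational(-1, 38)) = Mul(Rational(1, 38), J))
Add(Mul(-172166, Pow(Function('n')(Function('q')(-6), O), -1)), Mul(412904, Pow(-202589, -1))) = Add(Mul(-172166, Pow(Mul(Rational(1, 38), 133), -1)), Mul(412904, Pow(-202589, -1))) = Add(Mul(-172166, Pow(Rational(7, 2), -1)), Mul(412904, Rational(-1, 202589))) = Add(Mul(-172166, Rational(2, 7)), Rational(-412904, 202589)) = Add(Rational(-344332, 7), Rational(-412904, 202589)) = Rational(-69760765876, 1418123)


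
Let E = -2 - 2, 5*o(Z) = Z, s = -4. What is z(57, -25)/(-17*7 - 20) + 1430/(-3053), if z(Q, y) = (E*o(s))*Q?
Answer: -3778186/2121835 ≈ -1.7806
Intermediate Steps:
o(Z) = Z/5
E = -4
z(Q, y) = 16*Q/5 (z(Q, y) = (-4*(-4)/5)*Q = (-4*(-⅘))*Q = 16*Q/5)
z(57, -25)/(-17*7 - 20) + 1430/(-3053) = ((16/5)*57)/(-17*7 - 20) + 1430/(-3053) = 912/(5*(-119 - 20)) + 1430*(-1/3053) = (912/5)/(-139) - 1430/3053 = (912/5)*(-1/139) - 1430/3053 = -912/695 - 1430/3053 = -3778186/2121835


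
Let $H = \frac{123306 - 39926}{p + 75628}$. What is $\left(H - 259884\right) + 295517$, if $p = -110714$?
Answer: $\frac{625068029}{17543} \approx 35631.0$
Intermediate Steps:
$H = - \frac{41690}{17543}$ ($H = \frac{123306 - 39926}{-110714 + 75628} = \frac{83380}{-35086} = 83380 \left(- \frac{1}{35086}\right) = - \frac{41690}{17543} \approx -2.3764$)
$\left(H - 259884\right) + 295517 = \left(- \frac{41690}{17543} - 259884\right) + 295517 = - \frac{4559186702}{17543} + 295517 = \frac{625068029}{17543}$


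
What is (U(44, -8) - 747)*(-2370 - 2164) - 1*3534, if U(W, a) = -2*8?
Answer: 3455908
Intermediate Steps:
U(W, a) = -16
(U(44, -8) - 747)*(-2370 - 2164) - 1*3534 = (-16 - 747)*(-2370 - 2164) - 1*3534 = -763*(-4534) - 3534 = 3459442 - 3534 = 3455908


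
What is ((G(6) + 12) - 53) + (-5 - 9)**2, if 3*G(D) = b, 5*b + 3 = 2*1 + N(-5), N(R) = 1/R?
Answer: 3873/25 ≈ 154.92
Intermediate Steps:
N(R) = 1/R
b = -6/25 (b = -3/5 + (2*1 + 1/(-5))/5 = -3/5 + (2 - 1/5)/5 = -3/5 + (1/5)*(9/5) = -3/5 + 9/25 = -6/25 ≈ -0.24000)
G(D) = -2/25 (G(D) = (1/3)*(-6/25) = -2/25)
((G(6) + 12) - 53) + (-5 - 9)**2 = ((-2/25 + 12) - 53) + (-5 - 9)**2 = (298/25 - 53) + (-14)**2 = -1027/25 + 196 = 3873/25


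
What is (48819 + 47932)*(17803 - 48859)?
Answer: -3004699056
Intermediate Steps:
(48819 + 47932)*(17803 - 48859) = 96751*(-31056) = -3004699056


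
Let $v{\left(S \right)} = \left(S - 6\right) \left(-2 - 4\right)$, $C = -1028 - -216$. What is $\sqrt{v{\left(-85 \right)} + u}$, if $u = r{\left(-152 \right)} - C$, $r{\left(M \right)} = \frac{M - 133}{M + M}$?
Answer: $\frac{\sqrt{21743}}{4} \approx 36.864$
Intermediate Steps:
$C = -812$ ($C = -1028 + 216 = -812$)
$r{\left(M \right)} = \frac{-133 + M}{2 M}$
$v{\left(S \right)} = 36 - 6 S$ ($v{\left(S \right)} = \left(-6 + S\right) \left(-2 - 4\right) = \left(-6 + S\right) \left(-6\right) = 36 - 6 S$)
$u = \frac{13007}{16}$ ($u = \frac{-133 - 152}{2 \left(-152\right)} - -812 = \frac{1}{2} \left(- \frac{1}{152}\right) \left(-285\right) + 812 = \frac{15}{16} + 812 = \frac{13007}{16} \approx 812.94$)
$\sqrt{v{\left(-85 \right)} + u} = \sqrt{\left(36 - -510\right) + \frac{13007}{16}} = \sqrt{\left(36 + 510\right) + \frac{13007}{16}} = \sqrt{546 + \frac{13007}{16}} = \sqrt{\frac{21743}{16}} = \frac{\sqrt{21743}}{4}$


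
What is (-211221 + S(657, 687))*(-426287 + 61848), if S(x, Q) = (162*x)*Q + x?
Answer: -26571099527766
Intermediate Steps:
S(x, Q) = x + 162*Q*x (S(x, Q) = 162*Q*x + x = x + 162*Q*x)
(-211221 + S(657, 687))*(-426287 + 61848) = (-211221 + 657*(1 + 162*687))*(-426287 + 61848) = (-211221 + 657*(1 + 111294))*(-364439) = (-211221 + 657*111295)*(-364439) = (-211221 + 73120815)*(-364439) = 72909594*(-364439) = -26571099527766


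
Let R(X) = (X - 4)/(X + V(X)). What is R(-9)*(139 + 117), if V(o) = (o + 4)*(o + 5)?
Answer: -3328/11 ≈ -302.55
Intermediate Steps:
V(o) = (4 + o)*(5 + o)
R(X) = (-4 + X)/(20 + X² + 10*X) (R(X) = (X - 4)/(X + (20 + X² + 9*X)) = (-4 + X)/(20 + X² + 10*X))
R(-9)*(139 + 117) = ((-4 - 9)/(20 + (-9)² + 10*(-9)))*(139 + 117) = (-13/(20 + 81 - 90))*256 = (-13/11)*256 = ((1/11)*(-13))*256 = -13/11*256 = -3328/11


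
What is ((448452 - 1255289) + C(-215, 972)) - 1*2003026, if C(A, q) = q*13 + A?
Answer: -2797442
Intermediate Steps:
C(A, q) = A + 13*q (C(A, q) = 13*q + A = A + 13*q)
((448452 - 1255289) + C(-215, 972)) - 1*2003026 = ((448452 - 1255289) + (-215 + 13*972)) - 1*2003026 = (-806837 + (-215 + 12636)) - 2003026 = (-806837 + 12421) - 2003026 = -794416 - 2003026 = -2797442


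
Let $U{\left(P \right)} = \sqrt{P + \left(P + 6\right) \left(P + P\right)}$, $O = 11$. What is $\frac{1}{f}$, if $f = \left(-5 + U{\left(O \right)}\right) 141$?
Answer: $\frac{1}{10152} + \frac{\sqrt{385}}{50760} \approx 0.00048506$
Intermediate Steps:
$U{\left(P \right)} = \sqrt{P + 2 P \left(6 + P\right)}$ ($U{\left(P \right)} = \sqrt{P + \left(6 + P\right) 2 P} = \sqrt{P + 2 P \left(6 + P\right)}$)
$f = -705 + 141 \sqrt{385}$ ($f = \left(-5 + \sqrt{11 \left(13 + 2 \cdot 11\right)}\right) 141 = \left(-5 + \sqrt{11 \left(13 + 22\right)}\right) 141 = \left(-5 + \sqrt{11 \cdot 35}\right) 141 = \left(-5 + \sqrt{385}\right) 141 = -705 + 141 \sqrt{385} \approx 2061.6$)
$\frac{1}{f} = \frac{1}{-705 + 141 \sqrt{385}}$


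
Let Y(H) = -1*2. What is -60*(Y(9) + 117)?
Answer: -6900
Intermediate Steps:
Y(H) = -2
-60*(Y(9) + 117) = -60*(-2 + 117) = -60*115 = -6900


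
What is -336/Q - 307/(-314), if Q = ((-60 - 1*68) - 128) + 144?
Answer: 1249/314 ≈ 3.9777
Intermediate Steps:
Q = -112 (Q = ((-60 - 68) - 128) + 144 = (-128 - 128) + 144 = -256 + 144 = -112)
-336/Q - 307/(-314) = -336/(-112) - 307/(-314) = -336*(-1/112) - 307*(-1/314) = 3 + 307/314 = 1249/314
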